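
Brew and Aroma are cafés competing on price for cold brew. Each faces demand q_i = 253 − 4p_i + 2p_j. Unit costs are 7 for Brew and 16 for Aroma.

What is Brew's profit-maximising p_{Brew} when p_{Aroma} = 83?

Brew's profit: π = (p_{Brew} − 7)(253 − 4p_{Brew} + 2p_{Aroma}).
∂π/∂p_{Brew} = 281 − 8p_{Brew} + 2p_{Aroma} = 0 ⇒ p_{Brew} = 35.125 + 0.25p_{Aroma}.
At p_{Aroma} = 83: p_{Brew} = 35.125 + 0.25·83 = 55.875.

55.875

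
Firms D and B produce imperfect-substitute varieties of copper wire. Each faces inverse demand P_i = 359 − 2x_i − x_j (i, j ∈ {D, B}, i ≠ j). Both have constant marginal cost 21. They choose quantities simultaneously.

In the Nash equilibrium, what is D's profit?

Firm D's profit: π = x_D(359 − 2x_D − x_B) − 21x_D.
∂π/∂x_D = 338 − 4x_D − x_B = 0 ⇒ x_D = 84.5 − 0.25x_B.
By symmetry x_B = x_D; substituting into the reaction function, 1.25x_D = 84.5 and x_D = 67.6.
P_D = 359 − 2·67.6 − 67.6 = 156.2.
Profit = (156.2 − 21)·67.6 = 9139.52.

9139.52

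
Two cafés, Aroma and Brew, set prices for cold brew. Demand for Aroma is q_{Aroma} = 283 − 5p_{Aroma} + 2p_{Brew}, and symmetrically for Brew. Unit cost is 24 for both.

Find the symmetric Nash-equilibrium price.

50.375

Aroma's profit: π = (p_{Aroma} − 24)(283 − 5p_{Aroma} + 2p_{Brew}).
∂π/∂p_{Aroma} = 403 − 10p_{Aroma} + 2p_{Brew} = 0 ⇒ p_{Aroma} = 40.3 + 0.2p_{Brew}.
The game is symmetric, so in equilibrium p_{Brew} = p_{Aroma}: the reaction function gives 0.8p_{Aroma} = 40.3, hence p_{Aroma} = 50.375.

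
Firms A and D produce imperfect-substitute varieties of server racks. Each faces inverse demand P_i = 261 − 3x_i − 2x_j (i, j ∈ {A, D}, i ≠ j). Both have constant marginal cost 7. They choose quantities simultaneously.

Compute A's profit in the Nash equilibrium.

3024.1875

Firm A's profit: π = x_A(261 − 3x_A − 2x_D) − 7x_A.
∂π/∂x_A = 254 − 6x_A − 2x_D = 0 ⇒ x_A = 127/3 − (1/3)x_D.
The game is symmetric, so in equilibrium x_D = x_A: the reaction function gives (4/3)x_A = 127/3, hence x_A = 31.75.
P_A = 261 − 3·31.75 − 2·31.75 = 102.25.
Profit = (102.25 − 7)·31.75 = 3024.1875.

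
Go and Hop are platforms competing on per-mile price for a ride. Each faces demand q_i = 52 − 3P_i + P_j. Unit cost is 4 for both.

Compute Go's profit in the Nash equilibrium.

232.32

Go's profit: π = (P_{Go} − 4)(52 − 3P_{Go} + P_{Hop}).
∂π/∂P_{Go} = 64 − 6P_{Go} + P_{Hop} = 0 ⇒ P_{Go} = 32/3 + (1/6)P_{Hop}.
The game is symmetric, so in equilibrium P_{Hop} = P_{Go}: the reaction function gives (5/6)P_{Go} = 32/3, hence P_{Go} = 12.8.
q_{Go} = 52 − 3·12.8 + 12.8 = 26.4.
Profit = (12.8 − 4)·26.4 = 232.32.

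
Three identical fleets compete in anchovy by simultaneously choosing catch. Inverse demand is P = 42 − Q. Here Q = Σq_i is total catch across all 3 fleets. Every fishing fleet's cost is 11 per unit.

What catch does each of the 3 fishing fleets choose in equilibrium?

A representative fishing fleet's profit is π_i = q_i(42 − Q) − 11q_i, with Q = q_i + Σ_{j≠i} q_j.
First-order condition: 31 − 2q_i − Σ_{j≠i} q_j = 0.
Imposing symmetry (q_j = q for all j) turns Σ_{j≠i} q_j into 2q, so 31 = 4q and q = 7.75.

7.75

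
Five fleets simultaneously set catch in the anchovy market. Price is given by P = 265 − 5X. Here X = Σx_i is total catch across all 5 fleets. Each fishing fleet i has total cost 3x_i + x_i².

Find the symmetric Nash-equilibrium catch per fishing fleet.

A representative fishing fleet's profit is π_i = x_i(265 − 5X) − 3x_i − x_i², with X = x_i + Σ_{j≠i} x_j.
First-order condition: 262 − 12x_i − 5Σ_{j≠i} x_j = 0.
In a symmetric equilibrium every fishing fleet chooses the same x, so Σ_{j≠i} x_j = 4x. The condition becomes 262 − 32x = 0, giving x = 262/32 = 8.1875.

8.1875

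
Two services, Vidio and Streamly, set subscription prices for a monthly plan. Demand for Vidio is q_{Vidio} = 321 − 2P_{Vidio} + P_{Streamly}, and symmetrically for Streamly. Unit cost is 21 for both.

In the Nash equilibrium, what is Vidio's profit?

20000

Vidio's profit: π = (P_{Vidio} − 21)(321 − 2P_{Vidio} + P_{Streamly}).
∂π/∂P_{Vidio} = 363 − 4P_{Vidio} + P_{Streamly} = 0 ⇒ P_{Vidio} = 90.75 + 0.25P_{Streamly}.
The game is symmetric, so in equilibrium P_{Streamly} = P_{Vidio}: the reaction function gives 0.75P_{Vidio} = 90.75, hence P_{Vidio} = 121.
q_{Vidio} = 321 − 2·121 + 121 = 200.
Profit = (121 − 21)·200 = 20000.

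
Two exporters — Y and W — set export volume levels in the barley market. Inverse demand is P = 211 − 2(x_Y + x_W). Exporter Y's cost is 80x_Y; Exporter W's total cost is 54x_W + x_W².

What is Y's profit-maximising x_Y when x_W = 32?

16.75

Exporter Y's profit: π = x_Y(211 − 2(x_Y + x_W)) − 80x_Y.
∂π/∂x_Y = 131 − 4x_Y − 2x_W = 0, so x_Y = 32.75 − 0.5x_W.
At x_W = 32: x_Y = 32.75 − 0.5·32 = 16.75.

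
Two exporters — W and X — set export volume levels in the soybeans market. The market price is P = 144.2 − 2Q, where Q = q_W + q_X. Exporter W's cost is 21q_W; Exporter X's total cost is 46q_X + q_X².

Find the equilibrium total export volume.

34.46

Exporter W's profit: π = q_W(144.2 − 2(q_W + q_X)) − 21q_W.
∂π/∂q_W = 123.2 − 4q_W − 2q_X = 0, so q_W = 30.8 − 0.5q_X.
For X: ∂π/∂q_X = 98.2 − 6q_X − 2q_W = 0 ⇒ q_X = 491/30 − (1/3)q_W.
Substituting the second reaction function into the first: q_W = 30.8 − 0.5(491/30 − (1/3)q_W), which gives (5/6)q_W = 1357/60 ⇒ q_W = 27.14.
Then q_X = 491/30 − (1/3)·27.14 = 7.32.
Total export volume: 27.14 + 7.32 = 34.46.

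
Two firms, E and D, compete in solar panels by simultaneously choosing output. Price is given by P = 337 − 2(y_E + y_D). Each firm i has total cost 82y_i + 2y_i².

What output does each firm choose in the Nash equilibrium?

Firm E's profit: π = y_E(337 − 2(y_E + y_D)) − 82y_E − 2y_E².
∂π/∂y_E = 255 − 8y_E − 2y_D = 0, so y_E = 31.875 − 0.25y_D.
By symmetry y_D = y_E; substituting into the reaction function, 1.25y_E = 31.875 and y_E = 25.5.

25.5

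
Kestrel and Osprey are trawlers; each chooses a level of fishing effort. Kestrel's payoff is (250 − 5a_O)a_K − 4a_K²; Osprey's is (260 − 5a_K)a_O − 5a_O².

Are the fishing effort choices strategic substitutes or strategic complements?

Expanding Kestrel's payoff: 250a_K − 5a_Oa_K − 4a_K².
∂π/∂a_K = 250 − 5a_O − 8a_K = 0, so a_K = 31.25 − 0.625a_O.
The best-response slope da_K/da_O = −0.625 < 0: the reaction function is downward-sloping, so the choices are strategic substitutes.

strategic substitutes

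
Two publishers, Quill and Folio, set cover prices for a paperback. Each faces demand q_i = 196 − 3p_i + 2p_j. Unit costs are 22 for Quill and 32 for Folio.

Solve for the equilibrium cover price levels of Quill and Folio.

67.375, 71.125

Quill's profit: π = (p_{Quill} − 22)(196 − 3p_{Quill} + 2p_{Folio}).
∂π/∂p_{Quill} = 262 − 6p_{Quill} + 2p_{Folio} = 0 ⇒ p_{Quill} = 131/3 + (1/3)p_{Folio}.
Similarly p_{Folio} = 146/3 + (1/3)p_{Quill}.
Solving the two reaction functions simultaneously: (1 − (1/3)(1/3))p_{Quill} = 131/3 + (1/3)·(146/3), so (8/9)p_{Quill} = 539/9 and p_{Quill} = 67.375.
Then p_{Folio} = 146/3 + (1/3)·67.375 = 71.125.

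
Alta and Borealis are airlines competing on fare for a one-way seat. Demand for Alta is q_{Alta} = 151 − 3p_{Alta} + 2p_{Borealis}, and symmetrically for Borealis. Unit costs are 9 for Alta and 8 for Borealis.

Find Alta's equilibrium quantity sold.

105.9375

Alta's profit: π = (p_{Alta} − 9)(151 − 3p_{Alta} + 2p_{Borealis}).
∂π/∂p_{Alta} = 178 − 6p_{Alta} + 2p_{Borealis} = 0 ⇒ p_{Alta} = 89/3 + (1/3)p_{Borealis}.
Similarly p_{Borealis} = 175/6 + (1/3)p_{Alta}.
Solving the two reaction functions simultaneously: (1 − (1/3)(1/3))p_{Alta} = 89/3 + (1/3)·(175/6), so (8/9)p_{Alta} = 709/18 and p_{Alta} = 44.3125.
Then p_{Borealis} = 175/6 + (1/3)·44.3125 = 43.9375.
q_{Alta} = 151 − 3·44.3125 + 2·43.9375 = 105.9375.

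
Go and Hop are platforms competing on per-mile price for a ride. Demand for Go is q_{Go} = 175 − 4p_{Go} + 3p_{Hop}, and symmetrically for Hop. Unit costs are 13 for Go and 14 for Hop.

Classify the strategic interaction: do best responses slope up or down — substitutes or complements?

Go's profit: π = (p_{Go} − 13)(175 − 4p_{Go} + 3p_{Hop}).
∂π/∂p_{Go} = 227 − 8p_{Go} + 3p_{Hop} = 0 ⇒ p_{Go} = 28.375 + 0.375p_{Hop}.
The best-response slope dp_{Go}/dp_{Hop} = 0.375 > 0: the reaction function is upward-sloping, so the choices are strategic complements.

strategic complements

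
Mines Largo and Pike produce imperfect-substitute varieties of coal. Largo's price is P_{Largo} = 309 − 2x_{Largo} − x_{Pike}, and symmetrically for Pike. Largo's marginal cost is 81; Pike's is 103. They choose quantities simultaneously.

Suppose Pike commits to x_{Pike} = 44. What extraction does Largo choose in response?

46

Mine Largo's profit: π = x_{Largo}(309 − 2x_{Largo} − x_{Pike}) − 81x_{Largo}.
∂π/∂x_{Largo} = 228 − 4x_{Largo} − x_{Pike} = 0 ⇒ x_{Largo} = 57 − 0.25x_{Pike}.
At x_{Pike} = 44: x_{Largo} = 57 − 0.25·44 = 46.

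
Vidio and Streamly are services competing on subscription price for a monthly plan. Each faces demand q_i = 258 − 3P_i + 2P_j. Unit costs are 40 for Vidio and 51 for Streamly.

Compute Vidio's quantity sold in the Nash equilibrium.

169.6875

Vidio's profit: π = (P_{Vidio} − 40)(258 − 3P_{Vidio} + 2P_{Streamly}).
∂π/∂P_{Vidio} = 378 − 6P_{Vidio} + 2P_{Streamly} = 0 ⇒ P_{Vidio} = 63 + (1/3)P_{Streamly}.
Similarly P_{Streamly} = 68.5 + (1/3)P_{Vidio}.
Plugging P_{Streamly} into Vidio's best response: P_{Vidio} = 63 + (1/3)(68.5 + (1/3)P_{Vidio}) ⇒ (8/9)P_{Vidio} = 515/6, so P_{Vidio} = 96.5625.
Then P_{Streamly} = 68.5 + (1/3)·96.5625 = 100.6875.
q_{Vidio} = 258 − 3·96.5625 + 2·100.6875 = 169.6875.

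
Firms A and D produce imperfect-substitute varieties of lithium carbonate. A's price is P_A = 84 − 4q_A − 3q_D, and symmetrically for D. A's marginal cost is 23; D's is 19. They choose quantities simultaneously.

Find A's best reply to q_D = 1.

Firm A's profit: π = q_A(84 − 4q_A − 3q_D) − 23q_A.
∂π/∂q_A = 61 − 8q_A − 3q_D = 0 ⇒ q_A = 7.625 − 0.375q_D.
At q_D = 1: q_A = 7.625 − 0.375·1 = 7.25.

7.25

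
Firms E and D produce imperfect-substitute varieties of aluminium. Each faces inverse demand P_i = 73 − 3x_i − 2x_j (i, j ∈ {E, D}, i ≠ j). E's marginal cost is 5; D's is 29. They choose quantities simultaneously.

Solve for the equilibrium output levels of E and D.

Firm E's profit: π = x_E(73 − 3x_E − 2x_D) − 5x_E.
∂π/∂x_E = 68 − 6x_E − 2x_D = 0 ⇒ x_E = 34/3 − (1/3)x_D.
Similarly x_D = 22/3 − (1/3)x_E.
Plugging x_D into E's best response: x_E = 34/3 − (1/3)(22/3 − (1/3)x_E) ⇒ (8/9)x_E = 80/9, so x_E = 10.
Then x_D = 22/3 − (1/3)·10 = 4.

10, 4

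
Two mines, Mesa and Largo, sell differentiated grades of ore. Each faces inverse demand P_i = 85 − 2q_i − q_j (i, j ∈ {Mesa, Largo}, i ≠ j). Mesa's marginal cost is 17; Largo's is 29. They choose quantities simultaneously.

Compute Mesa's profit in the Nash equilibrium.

Mine Mesa's profit: π = q_{Mesa}(85 − 2q_{Mesa} − q_{Largo}) − 17q_{Mesa}.
∂π/∂q_{Mesa} = 68 − 4q_{Mesa} − q_{Largo} = 0 ⇒ q_{Mesa} = 17 − 0.25q_{Largo}.
Similarly q_{Largo} = 14 − 0.25q_{Mesa}.
Substituting the second reaction function into the first: q_{Mesa} = 17 − 0.25(14 − 0.25q_{Mesa}), which gives 0.9375q_{Mesa} = 13.5 ⇒ q_{Mesa} = 14.4.
Then q_{Largo} = 14 − 0.25·14.4 = 10.4.
P_{Mesa} = 85 − 2·14.4 − 10.4 = 45.8.
Profit = (45.8 − 17)·14.4 = 414.72.

414.72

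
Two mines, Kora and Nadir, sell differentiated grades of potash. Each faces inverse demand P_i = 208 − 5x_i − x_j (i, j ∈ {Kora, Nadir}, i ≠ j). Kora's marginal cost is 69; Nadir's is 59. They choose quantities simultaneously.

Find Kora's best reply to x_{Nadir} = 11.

Mine Kora's profit: π = x_{Kora}(208 − 5x_{Kora} − x_{Nadir}) − 69x_{Kora}.
∂π/∂x_{Kora} = 139 − 10x_{Kora} − x_{Nadir} = 0 ⇒ x_{Kora} = 13.9 − 0.1x_{Nadir}.
At x_{Nadir} = 11: x_{Kora} = 13.9 − 0.1·11 = 12.8.

12.8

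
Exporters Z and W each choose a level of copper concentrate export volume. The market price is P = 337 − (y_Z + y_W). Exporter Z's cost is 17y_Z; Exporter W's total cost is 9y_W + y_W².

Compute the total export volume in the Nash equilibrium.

Exporter Z's profit: π = y_Z(337 − (y_Z + y_W)) − 17y_Z.
∂π/∂y_Z = 320 − 2y_Z − y_W = 0, so y_Z = 160 − 0.5y_W.
For W: ∂π/∂y_W = 328 − 4y_W − y_Z = 0 ⇒ y_W = 82 − 0.25y_Z.
Solving the two reaction functions simultaneously: (1 − (−0.5)(−0.25))y_Z = 160 − 0.5·82, so 0.875y_Z = 119 and y_Z = 136.
Then y_W = 82 − 0.25·136 = 48.
Total export volume: 136 + 48 = 184.

184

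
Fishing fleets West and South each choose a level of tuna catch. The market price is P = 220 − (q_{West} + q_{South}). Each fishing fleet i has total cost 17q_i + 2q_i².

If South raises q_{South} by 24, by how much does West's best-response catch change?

Fishing fleet West's profit: π = q_{West}(220 − (q_{West} + q_{South})) − 17q_{West} − 2q_{West}².
∂π/∂q_{West} = 203 − 6q_{West} − q_{South} = 0, so q_{West} = 203/6 − (1/6)q_{South}.
The reaction-function slope is −1/6, so a 24-unit rise in q_{South} moves q_{West} by −1/6 × 24 = −4. West's best response falls — the actions are strategic substitutes.

-4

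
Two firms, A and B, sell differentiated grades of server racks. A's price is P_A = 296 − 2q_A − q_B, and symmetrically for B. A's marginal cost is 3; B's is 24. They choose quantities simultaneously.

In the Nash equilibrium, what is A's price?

123

Firm A's profit: π = q_A(296 − 2q_A − q_B) − 3q_A.
∂π/∂q_A = 293 − 4q_A − q_B = 0 ⇒ q_A = 73.25 − 0.25q_B.
Similarly q_B = 68 − 0.25q_A.
Solving the two reaction functions simultaneously: (1 − (−0.25)(−0.25))q_A = 73.25 − 0.25·68, so 0.9375q_A = 56.25 and q_A = 60.
Then q_B = 68 − 0.25·60 = 53.
P_A = 296 − 2·60 − 53 = 123.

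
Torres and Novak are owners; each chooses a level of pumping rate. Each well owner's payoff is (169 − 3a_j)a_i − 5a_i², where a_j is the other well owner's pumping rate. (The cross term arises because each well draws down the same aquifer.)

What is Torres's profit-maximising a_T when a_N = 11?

Torres's payoff is (169 − 3a_N)a_T − 5a_T².
∂π/∂a_T = 169 − 3a_N − 10a_T = 0, so a_T = 16.9 − 0.3a_N.
At a_N = 11: a_T = 16.9 − 0.3·11 = 13.6.

13.6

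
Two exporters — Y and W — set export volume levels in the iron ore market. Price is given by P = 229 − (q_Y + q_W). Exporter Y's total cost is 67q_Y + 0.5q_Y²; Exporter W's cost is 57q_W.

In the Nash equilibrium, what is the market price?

Exporter Y's profit: π = q_Y(229 − (q_Y + q_W)) − 67q_Y − 0.5q_Y².
∂π/∂q_Y = 162 − 3q_Y − q_W = 0, so q_Y = 54 − (1/3)q_W.
For W: ∂π/∂q_W = 172 − 2q_W − q_Y = 0 ⇒ q_W = 86 − 0.5q_Y.
Plugging q_W into Y's best response: q_Y = 54 − (1/3)(86 − 0.5q_Y) ⇒ (5/6)q_Y = 76/3, so q_Y = 30.4.
Then q_W = 86 − 0.5·30.4 = 70.8.
Equilibrium price: P = 229 − 101.2 = 127.8.

127.8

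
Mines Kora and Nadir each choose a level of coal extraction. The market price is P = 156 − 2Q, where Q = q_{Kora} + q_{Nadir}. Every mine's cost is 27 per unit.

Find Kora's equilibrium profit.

Mine Kora's profit: π = q_{Kora}(156 − 2(q_{Kora} + q_{Nadir})) − 27q_{Kora}.
∂π/∂q_{Kora} = 129 − 4q_{Kora} − 2q_{Nadir} = 0, so q_{Kora} = 32.25 − 0.5q_{Nadir}.
The game is symmetric, so in equilibrium q_{Nadir} = q_{Kora}: the reaction function gives 1.5q_{Kora} = 32.25, hence q_{Kora} = 21.5.
Price P = 156 − 2·43 = 70.
Kora's profit: (70 − 27)·21.5 = 924.5.

924.5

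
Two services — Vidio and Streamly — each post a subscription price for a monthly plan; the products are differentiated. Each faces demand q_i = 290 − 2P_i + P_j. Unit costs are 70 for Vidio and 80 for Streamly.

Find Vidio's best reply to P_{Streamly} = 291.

Vidio's profit: π = (P_{Vidio} − 70)(290 − 2P_{Vidio} + P_{Streamly}).
∂π/∂P_{Vidio} = 430 − 4P_{Vidio} + P_{Streamly} = 0 ⇒ P_{Vidio} = 107.5 + 0.25P_{Streamly}.
At P_{Streamly} = 291: P_{Vidio} = 107.5 + 0.25·291 = 180.25.

180.25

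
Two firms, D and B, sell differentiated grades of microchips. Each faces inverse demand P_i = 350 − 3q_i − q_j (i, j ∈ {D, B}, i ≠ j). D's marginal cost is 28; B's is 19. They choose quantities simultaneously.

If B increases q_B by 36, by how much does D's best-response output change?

Firm D's profit: π = q_D(350 − 3q_D − q_B) − 28q_D.
∂π/∂q_D = 322 − 6q_D − q_B = 0 ⇒ q_D = 161/3 − (1/6)q_B.
The reaction-function slope is −1/6, so a 36-unit rise in q_B moves q_D by −1/6 × 36 = −6. D's best response falls — the actions are strategic substitutes.

-6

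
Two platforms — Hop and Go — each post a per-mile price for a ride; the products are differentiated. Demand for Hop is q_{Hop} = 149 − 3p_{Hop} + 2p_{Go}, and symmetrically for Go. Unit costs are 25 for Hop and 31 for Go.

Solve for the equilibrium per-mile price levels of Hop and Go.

57.125, 59.375

Hop's profit: π = (p_{Hop} − 25)(149 − 3p_{Hop} + 2p_{Go}).
∂π/∂p_{Hop} = 224 − 6p_{Hop} + 2p_{Go} = 0 ⇒ p_{Hop} = 112/3 + (1/3)p_{Go}.
Similarly p_{Go} = 121/3 + (1/3)p_{Hop}.
Solving the two reaction functions simultaneously: (1 − (1/3)(1/3))p_{Hop} = 112/3 + (1/3)·(121/3), so (8/9)p_{Hop} = 457/9 and p_{Hop} = 57.125.
Then p_{Go} = 121/3 + (1/3)·57.125 = 59.375.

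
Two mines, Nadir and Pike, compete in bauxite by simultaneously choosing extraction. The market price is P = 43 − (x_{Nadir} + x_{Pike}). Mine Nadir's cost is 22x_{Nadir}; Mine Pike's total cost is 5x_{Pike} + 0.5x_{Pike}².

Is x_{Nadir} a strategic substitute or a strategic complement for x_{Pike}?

strategic substitutes

Mine Nadir's profit: π = x_{Nadir}(43 − (x_{Nadir} + x_{Pike})) − 22x_{Nadir}.
∂π/∂x_{Nadir} = 21 − 2x_{Nadir} − x_{Pike} = 0, so x_{Nadir} = 10.5 − 0.5x_{Pike}.
The best-response slope dx_{Nadir}/dx_{Pike} = −0.5 < 0: the reaction function is downward-sloping, so the choices are strategic substitutes.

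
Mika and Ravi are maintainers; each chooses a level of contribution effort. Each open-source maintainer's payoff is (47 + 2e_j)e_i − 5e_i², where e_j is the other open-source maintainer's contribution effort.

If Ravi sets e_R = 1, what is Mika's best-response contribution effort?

4.9

Mika's payoff is (47 + 2e_R)e_M − 5e_M².
∂π/∂e_M = 47 + 2e_R − 10e_M = 0, so e_M = 4.7 + 0.2e_R.
At e_R = 1: e_M = 4.7 + 0.2·1 = 4.9.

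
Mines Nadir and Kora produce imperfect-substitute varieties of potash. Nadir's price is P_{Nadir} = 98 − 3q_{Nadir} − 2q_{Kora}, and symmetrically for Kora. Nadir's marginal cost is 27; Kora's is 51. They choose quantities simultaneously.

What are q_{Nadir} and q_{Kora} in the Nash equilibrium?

10.375, 4.375

Mine Nadir's profit: π = q_{Nadir}(98 − 3q_{Nadir} − 2q_{Kora}) − 27q_{Nadir}.
∂π/∂q_{Nadir} = 71 − 6q_{Nadir} − 2q_{Kora} = 0 ⇒ q_{Nadir} = 71/6 − (1/3)q_{Kora}.
Similarly q_{Kora} = 47/6 − (1/3)q_{Nadir}.
Plugging q_{Kora} into Nadir's best response: q_{Nadir} = 71/6 − (1/3)(47/6 − (1/3)q_{Nadir}) ⇒ (8/9)q_{Nadir} = 83/9, so q_{Nadir} = 10.375.
Then q_{Kora} = 47/6 − (1/3)·10.375 = 4.375.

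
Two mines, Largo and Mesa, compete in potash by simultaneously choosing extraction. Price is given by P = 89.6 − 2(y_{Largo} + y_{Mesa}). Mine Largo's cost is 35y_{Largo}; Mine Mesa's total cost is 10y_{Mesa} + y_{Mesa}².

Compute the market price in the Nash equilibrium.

Mine Largo's profit: π = y_{Largo}(89.6 − 2(y_{Largo} + y_{Mesa})) − 35y_{Largo}.
∂π/∂y_{Largo} = 54.6 − 4y_{Largo} − 2y_{Mesa} = 0, so y_{Largo} = 13.65 − 0.5y_{Mesa}.
For Mesa: ∂π/∂y_{Mesa} = 79.6 − 6y_{Mesa} − 2y_{Largo} = 0 ⇒ y_{Mesa} = 199/15 − (1/3)y_{Largo}.
Solving the two reaction functions simultaneously: (1 − (−0.5)(−1/3))y_{Largo} = 13.65 − 0.5·(199/15), so (5/6)y_{Largo} = 421/60 and y_{Largo} = 8.42.
Then y_{Mesa} = 199/15 − (1/3)·8.42 = 10.46.
Equilibrium price: P = 89.6 − 2·18.88 = 51.84.

51.84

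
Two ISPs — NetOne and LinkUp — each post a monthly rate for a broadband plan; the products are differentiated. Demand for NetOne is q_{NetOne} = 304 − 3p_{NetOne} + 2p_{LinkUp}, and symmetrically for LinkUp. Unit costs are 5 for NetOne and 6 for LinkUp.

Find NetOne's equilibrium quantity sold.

224.8125

NetOne's profit: π = (p_{NetOne} − 5)(304 − 3p_{NetOne} + 2p_{LinkUp}).
∂π/∂p_{NetOne} = 319 − 6p_{NetOne} + 2p_{LinkUp} = 0 ⇒ p_{NetOne} = 319/6 + (1/3)p_{LinkUp}.
Similarly p_{LinkUp} = 161/3 + (1/3)p_{NetOne}.
Substituting the second reaction function into the first: p_{NetOne} = 319/6 + (1/3)(161/3 + (1/3)p_{NetOne}), which gives (8/9)p_{NetOne} = 1279/18 ⇒ p_{NetOne} = 79.9375.
Then p_{LinkUp} = 161/3 + (1/3)·79.9375 = 80.3125.
q_{NetOne} = 304 − 3·79.9375 + 2·80.3125 = 224.8125.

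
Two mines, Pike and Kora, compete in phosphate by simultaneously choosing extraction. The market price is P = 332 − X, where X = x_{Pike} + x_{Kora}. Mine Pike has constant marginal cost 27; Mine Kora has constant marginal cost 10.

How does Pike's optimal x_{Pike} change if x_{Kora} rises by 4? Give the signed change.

-2

Mine Pike's profit: π = x_{Pike}(332 − (x_{Pike} + x_{Kora})) − 27x_{Pike}.
∂π/∂x_{Pike} = 305 − 2x_{Pike} − x_{Kora} = 0, so x_{Pike} = 152.5 − 0.5x_{Kora}.
The reaction-function slope is −0.5, so a 4-unit rise in x_{Kora} moves x_{Pike} by −0.5 × 4 = −2. Pike's best response falls — the actions are strategic substitutes.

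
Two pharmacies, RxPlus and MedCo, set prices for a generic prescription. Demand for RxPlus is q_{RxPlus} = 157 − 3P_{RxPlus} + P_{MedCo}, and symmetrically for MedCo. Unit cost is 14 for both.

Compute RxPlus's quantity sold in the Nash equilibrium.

77.4

RxPlus's profit: π = (P_{RxPlus} − 14)(157 − 3P_{RxPlus} + P_{MedCo}).
∂π/∂P_{RxPlus} = 199 − 6P_{RxPlus} + P_{MedCo} = 0 ⇒ P_{RxPlus} = 199/6 + (1/6)P_{MedCo}.
Setting P_{RxPlus} = P_{MedCo} in the reaction function: P_{RxPlus} = 199/6 + (1/6)P_{RxPlus}, so P_{RxPlus} = (199/6) / (5/6) = 39.8.
q_{RxPlus} = 157 − 3·39.8 + 39.8 = 77.4.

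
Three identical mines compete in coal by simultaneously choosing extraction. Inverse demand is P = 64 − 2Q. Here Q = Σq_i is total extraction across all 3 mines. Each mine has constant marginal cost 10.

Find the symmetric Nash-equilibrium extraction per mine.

A representative mine's profit is π_i = q_i(64 − 2Q) − 10q_i, with Q = q_i + Σ_{j≠i} q_j.
First-order condition: 54 − 4q_i − 2Σ_{j≠i} q_j = 0.
Imposing symmetry (q_j = q for all j) turns Σ_{j≠i} q_j into 2q, so 54 = 8q and q = 6.75.

6.75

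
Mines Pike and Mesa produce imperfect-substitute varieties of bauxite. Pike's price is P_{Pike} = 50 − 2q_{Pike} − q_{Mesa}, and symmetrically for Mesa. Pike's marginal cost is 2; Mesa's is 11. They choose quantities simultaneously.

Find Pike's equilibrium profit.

Mine Pike's profit: π = q_{Pike}(50 − 2q_{Pike} − q_{Mesa}) − 2q_{Pike}.
∂π/∂q_{Pike} = 48 − 4q_{Pike} − q_{Mesa} = 0 ⇒ q_{Pike} = 12 − 0.25q_{Mesa}.
Similarly q_{Mesa} = 9.75 − 0.25q_{Pike}.
Plugging q_{Mesa} into Pike's best response: q_{Pike} = 12 − 0.25(9.75 − 0.25q_{Pike}) ⇒ 0.9375q_{Pike} = 9.5625, so q_{Pike} = 10.2.
Then q_{Mesa} = 9.75 − 0.25·10.2 = 7.2.
P_{Pike} = 50 − 2·10.2 − 7.2 = 22.4.
Profit = (22.4 − 2)·10.2 = 208.08.

208.08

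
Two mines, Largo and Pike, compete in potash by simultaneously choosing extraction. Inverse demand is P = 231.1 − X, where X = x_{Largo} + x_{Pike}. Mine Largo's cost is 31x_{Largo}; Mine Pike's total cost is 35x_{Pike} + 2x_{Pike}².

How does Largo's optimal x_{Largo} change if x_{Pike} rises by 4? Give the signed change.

-2

Mine Largo's profit: π = x_{Largo}(231.1 − (x_{Largo} + x_{Pike})) − 31x_{Largo}.
∂π/∂x_{Largo} = 200.1 − 2x_{Largo} − x_{Pike} = 0, so x_{Largo} = 100.05 − 0.5x_{Pike}.
The reaction-function slope is −0.5, so a 4-unit rise in x_{Pike} moves x_{Largo} by −0.5 × 4 = −2. Largo's best response falls — the actions are strategic substitutes.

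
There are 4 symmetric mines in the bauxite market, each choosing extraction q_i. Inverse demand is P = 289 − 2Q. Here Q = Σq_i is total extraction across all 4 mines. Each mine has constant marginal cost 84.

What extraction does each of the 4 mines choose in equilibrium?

A representative mine's profit is π_i = q_i(289 − 2Q) − 84q_i, with Q = q_i + Σ_{j≠i} q_j.
First-order condition: 205 − 4q_i − 2Σ_{j≠i} q_j = 0.
Imposing symmetry (q_j = q for all j) turns Σ_{j≠i} q_j into 3q, so 205 = 10q and q = 20.5.

20.5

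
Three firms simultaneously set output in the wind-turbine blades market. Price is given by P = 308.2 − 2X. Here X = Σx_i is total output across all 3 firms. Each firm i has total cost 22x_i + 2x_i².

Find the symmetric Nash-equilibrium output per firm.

23.85

A representative firm's profit is π_i = x_i(308.2 − 2X) − 22x_i − 2x_i², with X = x_i + Σ_{j≠i} x_j.
First-order condition: 286.2 − 8x_i − 2Σ_{j≠i} x_j = 0.
In a symmetric equilibrium every firm chooses the same x, so Σ_{j≠i} x_j = 2x. The condition becomes 286.2 − 12x = 0, giving x = 286.2/12 = 23.85.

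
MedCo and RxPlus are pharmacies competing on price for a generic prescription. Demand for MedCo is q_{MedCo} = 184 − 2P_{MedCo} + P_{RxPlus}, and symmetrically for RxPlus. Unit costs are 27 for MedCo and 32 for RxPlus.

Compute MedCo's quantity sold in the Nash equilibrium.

MedCo's profit: π = (P_{MedCo} − 27)(184 − 2P_{MedCo} + P_{RxPlus}).
∂π/∂P_{MedCo} = 238 − 4P_{MedCo} + P_{RxPlus} = 0 ⇒ P_{MedCo} = 59.5 + 0.25P_{RxPlus}.
Similarly P_{RxPlus} = 62 + 0.25P_{MedCo}.
Substituting the second reaction function into the first: P_{MedCo} = 59.5 + 0.25(62 + 0.25P_{MedCo}), which gives 0.9375P_{MedCo} = 75 ⇒ P_{MedCo} = 80.
Then P_{RxPlus} = 62 + 0.25·80 = 82.
q_{MedCo} = 184 − 2·80 + 82 = 106.

106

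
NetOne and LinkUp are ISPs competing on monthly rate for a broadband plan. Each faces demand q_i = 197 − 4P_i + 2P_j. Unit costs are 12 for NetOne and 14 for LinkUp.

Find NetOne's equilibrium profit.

NetOne's profit: π = (P_{NetOne} − 12)(197 − 4P_{NetOne} + 2P_{LinkUp}).
∂π/∂P_{NetOne} = 245 − 8P_{NetOne} + 2P_{LinkUp} = 0 ⇒ P_{NetOne} = 30.625 + 0.25P_{LinkUp}.
Similarly P_{LinkUp} = 31.625 + 0.25P_{NetOne}.
Substituting the second reaction function into the first: P_{NetOne} = 30.625 + 0.25(31.625 + 0.25P_{NetOne}), which gives 0.9375P_{NetOne} = 1233/32 ⇒ P_{NetOne} = 41.1.
Then P_{LinkUp} = 31.625 + 0.25·41.1 = 41.9.
q_{NetOne} = 197 − 4·41.1 + 2·41.9 = 116.4.
Profit = (41.1 − 12)·116.4 = 3387.24.

3387.24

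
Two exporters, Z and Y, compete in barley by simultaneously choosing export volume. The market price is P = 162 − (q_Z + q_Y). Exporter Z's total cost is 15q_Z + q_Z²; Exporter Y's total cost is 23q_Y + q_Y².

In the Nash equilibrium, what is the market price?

Exporter Z's profit: π = q_Z(162 − (q_Z + q_Y)) − 15q_Z − q_Z².
∂π/∂q_Z = 147 − 4q_Z − q_Y = 0, so q_Z = 36.75 − 0.25q_Y.
By the same steps for Y: q_Y = 34.75 − 0.25q_Z.
Substituting the second reaction function into the first: q_Z = 36.75 − 0.25(34.75 − 0.25q_Z), which gives 0.9375q_Z = 28.0625 ⇒ q_Z = 449/15.
Then q_Y = 34.75 − 0.25·(449/15) = 409/15.
Equilibrium price: P = 162 − 57.2 = 104.8.

104.8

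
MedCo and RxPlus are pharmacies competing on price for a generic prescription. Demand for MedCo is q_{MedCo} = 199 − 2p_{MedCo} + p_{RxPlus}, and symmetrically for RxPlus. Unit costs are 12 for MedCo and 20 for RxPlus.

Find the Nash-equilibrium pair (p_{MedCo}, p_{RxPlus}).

MedCo's profit: π = (p_{MedCo} − 12)(199 − 2p_{MedCo} + p_{RxPlus}).
∂π/∂p_{MedCo} = 223 − 4p_{MedCo} + p_{RxPlus} = 0 ⇒ p_{MedCo} = 55.75 + 0.25p_{RxPlus}.
Similarly p_{RxPlus} = 59.75 + 0.25p_{MedCo}.
Plugging p_{RxPlus} into MedCo's best response: p_{MedCo} = 55.75 + 0.25(59.75 + 0.25p_{MedCo}) ⇒ 0.9375p_{MedCo} = 70.6875, so p_{MedCo} = 75.4.
Then p_{RxPlus} = 59.75 + 0.25·75.4 = 78.6.

75.4, 78.6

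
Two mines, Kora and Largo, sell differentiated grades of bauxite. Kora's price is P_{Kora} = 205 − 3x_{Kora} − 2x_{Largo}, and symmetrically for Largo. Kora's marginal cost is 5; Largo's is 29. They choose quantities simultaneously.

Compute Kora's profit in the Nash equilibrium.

2106.75

Mine Kora's profit: π = x_{Kora}(205 − 3x_{Kora} − 2x_{Largo}) − 5x_{Kora}.
∂π/∂x_{Kora} = 200 − 6x_{Kora} − 2x_{Largo} = 0 ⇒ x_{Kora} = 100/3 − (1/3)x_{Largo}.
Similarly x_{Largo} = 88/3 − (1/3)x_{Kora}.
Solving the two reaction functions simultaneously: (1 − (−1/3)(−1/3))x_{Kora} = 100/3 − (1/3)·(88/3), so (8/9)x_{Kora} = 212/9 and x_{Kora} = 26.5.
Then x_{Largo} = 88/3 − (1/3)·26.5 = 20.5.
P_{Kora} = 205 − 3·26.5 − 2·20.5 = 84.5.
Profit = (84.5 − 5)·26.5 = 2106.75.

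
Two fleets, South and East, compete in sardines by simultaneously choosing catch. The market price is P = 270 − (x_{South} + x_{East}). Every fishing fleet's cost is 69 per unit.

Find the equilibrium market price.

136

Fishing fleet South's profit: π = x_{South}(270 − (x_{South} + x_{East})) − 69x_{South}.
∂π/∂x_{South} = 201 − 2x_{South} − x_{East} = 0, so x_{South} = 100.5 − 0.5x_{East}.
By symmetry x_{East} = x_{South}; substituting into the reaction function, 1.5x_{South} = 100.5 and x_{South} = 67.
Equilibrium price: P = 270 − 134 = 136.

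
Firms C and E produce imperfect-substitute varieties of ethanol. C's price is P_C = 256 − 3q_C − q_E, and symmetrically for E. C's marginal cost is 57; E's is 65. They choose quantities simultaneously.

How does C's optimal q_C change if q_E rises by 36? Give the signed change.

Firm C's profit: π = q_C(256 − 3q_C − q_E) − 57q_C.
∂π/∂q_C = 199 − 6q_C − q_E = 0 ⇒ q_C = 199/6 − (1/6)q_E.
The reaction-function slope is −1/6, so a 36-unit rise in q_E moves q_C by −1/6 × 36 = −6. C's best response falls — the actions are strategic substitutes.

-6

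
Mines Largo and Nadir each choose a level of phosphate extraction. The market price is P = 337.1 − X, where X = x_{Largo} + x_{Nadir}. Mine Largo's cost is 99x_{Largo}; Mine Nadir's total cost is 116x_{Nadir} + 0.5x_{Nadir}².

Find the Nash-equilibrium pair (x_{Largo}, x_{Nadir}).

Mine Largo's profit: π = x_{Largo}(337.1 − (x_{Largo} + x_{Nadir})) − 99x_{Largo}.
∂π/∂x_{Largo} = 238.1 − 2x_{Largo} − x_{Nadir} = 0, so x_{Largo} = 119.05 − 0.5x_{Nadir}.
For Nadir: ∂π/∂x_{Nadir} = 221.1 − 3x_{Nadir} − x_{Largo} = 0 ⇒ x_{Nadir} = 73.7 − (1/3)x_{Largo}.
Substituting the second reaction function into the first: x_{Largo} = 119.05 − 0.5(73.7 − (1/3)x_{Largo}), which gives (5/6)x_{Largo} = 82.2 ⇒ x_{Largo} = 98.64.
Then x_{Nadir} = 73.7 − (1/3)·98.64 = 40.82.

98.64, 40.82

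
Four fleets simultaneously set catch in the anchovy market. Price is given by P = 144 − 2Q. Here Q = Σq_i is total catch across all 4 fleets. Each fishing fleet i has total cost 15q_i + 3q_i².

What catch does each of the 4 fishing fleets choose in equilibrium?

8.0625

A representative fishing fleet's profit is π_i = q_i(144 − 2Q) − 15q_i − 3q_i², with Q = q_i + Σ_{j≠i} q_j.
First-order condition: 129 − 10q_i − 2Σ_{j≠i} q_j = 0.
With identical fishing fleets, set every q_j = q: then 129 − 10q − 6q = 0, i.e. q = 129/16 = 8.0625.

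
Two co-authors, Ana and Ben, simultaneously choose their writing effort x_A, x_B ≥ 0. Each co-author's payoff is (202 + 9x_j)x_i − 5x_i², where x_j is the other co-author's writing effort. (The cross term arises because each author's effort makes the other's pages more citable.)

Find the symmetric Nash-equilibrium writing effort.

Ana's payoff is (202 + 9x_B)x_A − 5x_A².
∂π/∂x_A = 202 + 9x_B − 10x_A = 0, so x_A = 20.2 + 0.9x_B.
Setting x_A = x_B in the reaction function: x_A = 20.2 + 0.9x_A, so x_A = 20.2 / 0.1 = 202.

202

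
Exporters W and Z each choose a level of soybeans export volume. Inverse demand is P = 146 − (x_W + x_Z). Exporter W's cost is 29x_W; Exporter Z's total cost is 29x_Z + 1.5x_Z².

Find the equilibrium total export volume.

65

Exporter W's profit: π = x_W(146 − (x_W + x_Z)) − 29x_W.
∂π/∂x_W = 117 − 2x_W − x_Z = 0, so x_W = 58.5 − 0.5x_Z.
For Z: ∂π/∂x_Z = 117 − 5x_Z − x_W = 0 ⇒ x_Z = 23.4 − 0.2x_W.
Plugging x_Z into W's best response: x_W = 58.5 − 0.5(23.4 − 0.2x_W) ⇒ 0.9x_W = 46.8, so x_W = 52.
Then x_Z = 23.4 − 0.2·52 = 13.
Total export volume: 52 + 13 = 65.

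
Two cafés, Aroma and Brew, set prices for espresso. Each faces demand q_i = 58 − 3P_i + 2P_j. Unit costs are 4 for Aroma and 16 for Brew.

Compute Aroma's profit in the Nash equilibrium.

Aroma's profit: π = (P_{Aroma} − 4)(58 − 3P_{Aroma} + 2P_{Brew}).
∂π/∂P_{Aroma} = 70 − 6P_{Aroma} + 2P_{Brew} = 0 ⇒ P_{Aroma} = 35/3 + (1/3)P_{Brew}.
Similarly P_{Brew} = 53/3 + (1/3)P_{Aroma}.
Substituting the second reaction function into the first: P_{Aroma} = 35/3 + (1/3)(53/3 + (1/3)P_{Aroma}), which gives (8/9)P_{Aroma} = 158/9 ⇒ P_{Aroma} = 19.75.
Then P_{Brew} = 53/3 + (1/3)·19.75 = 24.25.
q_{Aroma} = 58 − 3·19.75 + 2·24.25 = 47.25.
Profit = (19.75 − 4)·47.25 = 744.1875.

744.1875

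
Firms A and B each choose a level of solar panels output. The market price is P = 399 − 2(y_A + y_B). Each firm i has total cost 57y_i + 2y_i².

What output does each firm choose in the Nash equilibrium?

Firm A's profit: π = y_A(399 − 2(y_A + y_B)) − 57y_A − 2y_A².
∂π/∂y_A = 342 − 8y_A − 2y_B = 0, so y_A = 42.75 − 0.25y_B.
Setting y_A = y_B in the reaction function: y_A = 42.75 − 0.25y_A, so y_A = 42.75 / 1.25 = 34.2.

34.2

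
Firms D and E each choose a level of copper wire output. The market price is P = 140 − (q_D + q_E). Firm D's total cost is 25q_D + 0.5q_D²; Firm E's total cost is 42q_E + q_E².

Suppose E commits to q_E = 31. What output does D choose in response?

Firm D's profit: π = q_D(140 − (q_D + q_E)) − 25q_D − 0.5q_D².
∂π/∂q_D = 115 − 3q_D − q_E = 0, so q_D = 115/3 − (1/3)q_E.
At q_E = 31: q_D = 115/3 − (1/3)·31 = 28.

28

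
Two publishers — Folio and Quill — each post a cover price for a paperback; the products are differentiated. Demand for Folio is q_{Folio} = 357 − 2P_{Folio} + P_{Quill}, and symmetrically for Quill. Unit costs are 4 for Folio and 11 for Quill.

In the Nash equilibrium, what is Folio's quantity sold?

237.2

Folio's profit: π = (P_{Folio} − 4)(357 − 2P_{Folio} + P_{Quill}).
∂π/∂P_{Folio} = 365 − 4P_{Folio} + P_{Quill} = 0 ⇒ P_{Folio} = 91.25 + 0.25P_{Quill}.
Similarly P_{Quill} = 94.75 + 0.25P_{Folio}.
Substituting the second reaction function into the first: P_{Folio} = 91.25 + 0.25(94.75 + 0.25P_{Folio}), which gives 0.9375P_{Folio} = 114.9375 ⇒ P_{Folio} = 122.6.
Then P_{Quill} = 94.75 + 0.25·122.6 = 125.4.
q_{Folio} = 357 − 2·122.6 + 125.4 = 237.2.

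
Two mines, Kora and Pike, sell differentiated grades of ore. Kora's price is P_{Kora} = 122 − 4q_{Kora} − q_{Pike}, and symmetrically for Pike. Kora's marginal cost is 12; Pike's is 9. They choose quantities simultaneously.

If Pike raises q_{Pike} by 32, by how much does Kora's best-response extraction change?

Mine Kora's profit: π = q_{Kora}(122 − 4q_{Kora} − q_{Pike}) − 12q_{Kora}.
∂π/∂q_{Kora} = 110 − 8q_{Kora} − q_{Pike} = 0 ⇒ q_{Kora} = 13.75 − 0.125q_{Pike}.
The reaction-function slope is −0.125, so a 32-unit rise in q_{Pike} moves q_{Kora} by −0.125 × 32 = −4. Kora's best response falls — the actions are strategic substitutes.

-4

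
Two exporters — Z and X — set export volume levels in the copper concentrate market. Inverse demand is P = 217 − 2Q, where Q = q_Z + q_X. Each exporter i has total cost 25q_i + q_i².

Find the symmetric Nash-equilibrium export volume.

Exporter Z's profit: π = q_Z(217 − 2(q_Z + q_X)) − 25q_Z − q_Z².
∂π/∂q_Z = 192 − 6q_Z − 2q_X = 0, so q_Z = 32 − (1/3)q_X.
The game is symmetric, so in equilibrium q_X = q_Z: the reaction function gives (4/3)q_Z = 32, hence q_Z = 24.

24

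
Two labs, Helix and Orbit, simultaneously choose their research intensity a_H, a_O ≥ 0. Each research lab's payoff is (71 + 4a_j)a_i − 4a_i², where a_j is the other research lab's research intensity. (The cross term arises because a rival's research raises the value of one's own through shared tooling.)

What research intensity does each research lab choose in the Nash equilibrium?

17.75

Helix's payoff is (71 + 4a_O)a_H − 4a_H².
∂π/∂a_H = 71 + 4a_O − 8a_H = 0, so a_H = 8.875 + 0.5a_O.
The game is symmetric, so in equilibrium a_O = a_H: the reaction function gives 0.5a_H = 8.875, hence a_H = 17.75.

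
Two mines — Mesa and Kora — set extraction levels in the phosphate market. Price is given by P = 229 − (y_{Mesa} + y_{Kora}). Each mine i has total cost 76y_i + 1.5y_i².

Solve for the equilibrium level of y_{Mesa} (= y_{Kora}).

Mine Mesa's profit: π = y_{Mesa}(229 − (y_{Mesa} + y_{Kora})) − 76y_{Mesa} − 1.5y_{Mesa}².
∂π/∂y_{Mesa} = 153 − 5y_{Mesa} − y_{Kora} = 0, so y_{Mesa} = 30.6 − 0.2y_{Kora}.
By symmetry y_{Kora} = y_{Mesa}; substituting into the reaction function, 1.2y_{Mesa} = 30.6 and y_{Mesa} = 25.5.

25.5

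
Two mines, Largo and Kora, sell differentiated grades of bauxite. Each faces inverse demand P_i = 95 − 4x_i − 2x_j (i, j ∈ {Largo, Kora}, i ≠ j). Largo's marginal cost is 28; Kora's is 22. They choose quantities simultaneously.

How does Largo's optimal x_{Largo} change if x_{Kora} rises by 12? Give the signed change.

Mine Largo's profit: π = x_{Largo}(95 − 4x_{Largo} − 2x_{Kora}) − 28x_{Largo}.
∂π/∂x_{Largo} = 67 − 8x_{Largo} − 2x_{Kora} = 0 ⇒ x_{Largo} = 8.375 − 0.25x_{Kora}.
The reaction-function slope is −0.25, so a 12-unit rise in x_{Kora} moves x_{Largo} by −0.25 × 12 = −3. Largo's best response falls — the actions are strategic substitutes.

-3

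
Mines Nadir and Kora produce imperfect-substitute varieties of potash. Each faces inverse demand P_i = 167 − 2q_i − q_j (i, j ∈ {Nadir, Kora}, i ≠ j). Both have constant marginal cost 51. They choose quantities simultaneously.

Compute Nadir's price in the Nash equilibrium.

97.4

Mine Nadir's profit: π = q_{Nadir}(167 − 2q_{Nadir} − q_{Kora}) − 51q_{Nadir}.
∂π/∂q_{Nadir} = 116 − 4q_{Nadir} − q_{Kora} = 0 ⇒ q_{Nadir} = 29 − 0.25q_{Kora}.
By symmetry q_{Kora} = q_{Nadir}; substituting into the reaction function, 1.25q_{Nadir} = 29 and q_{Nadir} = 23.2.
P_{Nadir} = 167 − 2·23.2 − 23.2 = 97.4.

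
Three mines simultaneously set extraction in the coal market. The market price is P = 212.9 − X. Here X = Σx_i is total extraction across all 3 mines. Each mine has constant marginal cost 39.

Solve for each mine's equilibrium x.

43.475

A representative mine's profit is π_i = x_i(212.9 − X) − 39x_i, with X = x_i + Σ_{j≠i} x_j.
First-order condition: 173.9 − 2x_i − Σ_{j≠i} x_j = 0.
In a symmetric equilibrium every mine chooses the same x, so Σ_{j≠i} x_j = 2x. The condition becomes 173.9 − 4x = 0, giving x = 173.9/4 = 43.475.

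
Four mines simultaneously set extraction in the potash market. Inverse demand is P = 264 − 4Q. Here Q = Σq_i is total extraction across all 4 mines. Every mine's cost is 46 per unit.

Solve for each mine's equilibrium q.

10.9

A representative mine's profit is π_i = q_i(264 − 4Q) − 46q_i, with Q = q_i + Σ_{j≠i} q_j.
First-order condition: 218 − 8q_i − 4Σ_{j≠i} q_j = 0.
In a symmetric equilibrium every mine chooses the same q, so Σ_{j≠i} q_j = 3q. The condition becomes 218 − 20q = 0, giving q = 218/20 = 10.9.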